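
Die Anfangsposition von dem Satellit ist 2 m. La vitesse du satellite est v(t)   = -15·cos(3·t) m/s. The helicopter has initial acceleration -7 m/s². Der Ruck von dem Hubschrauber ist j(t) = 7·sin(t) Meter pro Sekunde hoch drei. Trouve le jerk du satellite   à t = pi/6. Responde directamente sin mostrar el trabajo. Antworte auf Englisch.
The answer is 0.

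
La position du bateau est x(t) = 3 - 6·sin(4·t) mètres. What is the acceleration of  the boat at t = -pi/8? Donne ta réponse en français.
Nous devons dériver notre équation de la position x(t) = 3 - 6·sin(4·t) 2 fois. En dérivant la position, nous obtenons la vitesse: v(t) = -24·cos(4·t). La dérivée de la vitesse donne l'accélération: a(t) = 96·sin(4·t). De l'équation de l'accélération a(t) = 96·sin(4·t), nous substituons t = -pi/8 pour obtenir a = -96.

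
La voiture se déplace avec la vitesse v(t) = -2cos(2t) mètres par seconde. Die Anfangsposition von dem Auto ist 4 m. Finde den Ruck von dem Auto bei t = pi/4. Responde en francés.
Pour résoudre ceci, nous devons prendre 2 dérivées de notre équation de la vitesse v(t) = -2·cos(2·t). La dérivée de la vitesse donne l'accélération: a(t) = 4·sin(2·t). La dérivée de l'accélération donne le jerk: j(t) = 8·cos(2·t). De l'équation du jerk j(t) = 8·cos(2·t), nous substituons t = pi/4 pour obtenir j = 0.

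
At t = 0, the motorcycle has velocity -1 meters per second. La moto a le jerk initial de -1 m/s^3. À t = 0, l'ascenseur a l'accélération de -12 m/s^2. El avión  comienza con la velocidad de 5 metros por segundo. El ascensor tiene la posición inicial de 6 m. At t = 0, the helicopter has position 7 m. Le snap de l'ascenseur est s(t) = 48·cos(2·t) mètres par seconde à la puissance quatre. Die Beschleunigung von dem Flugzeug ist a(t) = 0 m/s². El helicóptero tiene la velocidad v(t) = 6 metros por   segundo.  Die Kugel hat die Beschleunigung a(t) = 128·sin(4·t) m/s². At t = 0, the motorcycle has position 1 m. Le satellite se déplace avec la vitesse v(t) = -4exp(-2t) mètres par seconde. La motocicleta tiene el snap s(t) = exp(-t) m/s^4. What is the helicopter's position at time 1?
We need to integrate our velocity equation v(t) = 6 1 time. Integrating velocity and using the initial condition x(0) = 7, we get x(t) = 6·t + 7. From the given position equation x(t) = 6·t + 7, we substitute t = 1 to get x = 13.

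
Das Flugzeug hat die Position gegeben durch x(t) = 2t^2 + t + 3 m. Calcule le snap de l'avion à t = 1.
Pour résoudre ceci, nous devons prendre 4 dérivées de notre équation de la position x(t) = 2·t^2 + t + 3. En prenant d/dt de x(t), nous trouvons v(t) = 4·t + 1. En prenant d/dt de v(t), nous trouvons a(t) = 4. En dérivant l'accélération, nous obtenons le jerk: j(t) = 0. En dérivant le jerk, nous obtenons le snap: s(t) = 0. Nous avons le snap s(t) = 0. En substituant t = 1: s(1) = 0.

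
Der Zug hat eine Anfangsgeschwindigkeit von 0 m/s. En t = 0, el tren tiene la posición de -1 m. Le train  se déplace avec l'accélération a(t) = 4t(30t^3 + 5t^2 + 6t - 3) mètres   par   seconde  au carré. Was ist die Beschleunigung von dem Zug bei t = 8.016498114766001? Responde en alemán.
Wir haben die Beschleunigung a(t) = 4·t·(30·t^3 + 5·t^2 + 6·t - 3). Durch Einsetzen von t = 8.016498114766001: a(8.016498114766001) = 507336.763682885.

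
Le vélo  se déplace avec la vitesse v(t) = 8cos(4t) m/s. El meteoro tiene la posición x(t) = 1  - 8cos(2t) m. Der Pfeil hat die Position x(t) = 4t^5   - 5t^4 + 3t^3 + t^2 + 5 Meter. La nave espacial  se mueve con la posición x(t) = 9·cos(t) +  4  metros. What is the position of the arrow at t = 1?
Using x(t) = 4·t^5 - 5·t^4 + 3·t^3 + t^2 + 5 and substituting t = 1, we find x = 8.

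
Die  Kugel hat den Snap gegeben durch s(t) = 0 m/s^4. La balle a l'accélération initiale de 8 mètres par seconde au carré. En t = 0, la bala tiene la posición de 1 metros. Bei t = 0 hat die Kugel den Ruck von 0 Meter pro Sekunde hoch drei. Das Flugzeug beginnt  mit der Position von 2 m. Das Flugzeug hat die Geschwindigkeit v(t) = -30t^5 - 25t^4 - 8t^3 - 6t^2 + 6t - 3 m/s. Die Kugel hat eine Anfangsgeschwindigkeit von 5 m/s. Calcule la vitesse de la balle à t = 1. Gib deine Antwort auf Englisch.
We must find the integral of our snap equation s(t) = 0 3 times. The integral of snap is jerk. Using j(0) = 0, we get j(t) = 0. The antiderivative of jerk is acceleration. Using a(0) = 8, we get a(t) = 8. Taking ∫a(t)dt and applying v(0) = 5, we find v(t) = 8·t + 5. From the given velocity equation v(t) = 8·t + 5, we substitute t = 1 to get v = 13.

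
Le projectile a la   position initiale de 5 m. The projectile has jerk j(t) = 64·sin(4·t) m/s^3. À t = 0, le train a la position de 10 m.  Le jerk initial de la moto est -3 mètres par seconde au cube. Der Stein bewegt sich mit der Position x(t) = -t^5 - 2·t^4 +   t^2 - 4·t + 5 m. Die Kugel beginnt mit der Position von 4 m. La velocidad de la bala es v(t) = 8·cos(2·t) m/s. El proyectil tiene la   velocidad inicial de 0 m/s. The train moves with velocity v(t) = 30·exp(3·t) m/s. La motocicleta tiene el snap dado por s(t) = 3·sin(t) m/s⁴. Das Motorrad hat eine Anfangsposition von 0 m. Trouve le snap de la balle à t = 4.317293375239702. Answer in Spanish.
Debemos derivar nuestra ecuación de la velocidad v(t) = 8·cos(2·t) 3 veces. La derivada de la velocidad da la aceleración: a(t) = -16·sin(2·t). Tomando d/dt de a(t), encontramos j(t) = -32·cos(2·t). Tomando d/dt de j(t), encontramos s(t) = 64·sin(2·t). De la ecuación del snap s(t) = 64·sin(2·t), sustituimos t = 4.317293375239702 para obtener s = 45.4712218814685.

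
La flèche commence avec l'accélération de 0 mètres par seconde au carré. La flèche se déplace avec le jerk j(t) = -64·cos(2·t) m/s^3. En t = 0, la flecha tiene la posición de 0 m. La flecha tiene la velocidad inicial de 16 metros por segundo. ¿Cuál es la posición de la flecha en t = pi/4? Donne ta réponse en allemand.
Um dies zu lösen, müssen wir 3 Stammfunktionen unserer Gleichung für den Ruck j(t) = -64·cos(2·t) finden. Die Stammfunktion von dem Ruck, mit a(0) = 0, ergibt die Beschleunigung: a(t) = -32·sin(2·t). Die Stammfunktion von der Beschleunigung ist die Geschwindigkeit. Mit v(0) = 16 erhalten wir v(t) = 16·cos(2·t). Die Stammfunktion von der Geschwindigkeit, mit x(0) = 0, ergibt die Position: x(t) = 8·sin(2·t). Wir haben die Position x(t) = 8·sin(2·t). Durch Einsetzen von t = pi/4: x(pi/4) = 8.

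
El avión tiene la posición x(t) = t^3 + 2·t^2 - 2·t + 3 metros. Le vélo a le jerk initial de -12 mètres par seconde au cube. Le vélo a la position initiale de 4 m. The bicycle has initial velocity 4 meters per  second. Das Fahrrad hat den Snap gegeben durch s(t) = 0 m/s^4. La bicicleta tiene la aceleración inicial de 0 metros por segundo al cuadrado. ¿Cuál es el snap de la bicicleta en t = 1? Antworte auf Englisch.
From the given snap equation s(t) = 0, we substitute t = 1 to get s = 0.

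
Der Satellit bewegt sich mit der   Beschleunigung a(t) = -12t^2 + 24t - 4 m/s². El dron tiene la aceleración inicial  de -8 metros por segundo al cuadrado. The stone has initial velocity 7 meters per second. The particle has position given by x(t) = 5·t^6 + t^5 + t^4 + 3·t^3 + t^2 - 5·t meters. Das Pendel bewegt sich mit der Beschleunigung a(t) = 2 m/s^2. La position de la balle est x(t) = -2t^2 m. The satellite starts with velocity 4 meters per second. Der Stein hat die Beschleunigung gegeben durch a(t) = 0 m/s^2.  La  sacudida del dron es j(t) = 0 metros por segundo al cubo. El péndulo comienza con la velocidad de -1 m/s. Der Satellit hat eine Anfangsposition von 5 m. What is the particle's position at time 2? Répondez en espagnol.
Usando x(t) = 5·t^6 + t^5 + t^4 + 3·t^3 + t^2 - 5·t y sustituyendo t = 2, encontramos x = 386.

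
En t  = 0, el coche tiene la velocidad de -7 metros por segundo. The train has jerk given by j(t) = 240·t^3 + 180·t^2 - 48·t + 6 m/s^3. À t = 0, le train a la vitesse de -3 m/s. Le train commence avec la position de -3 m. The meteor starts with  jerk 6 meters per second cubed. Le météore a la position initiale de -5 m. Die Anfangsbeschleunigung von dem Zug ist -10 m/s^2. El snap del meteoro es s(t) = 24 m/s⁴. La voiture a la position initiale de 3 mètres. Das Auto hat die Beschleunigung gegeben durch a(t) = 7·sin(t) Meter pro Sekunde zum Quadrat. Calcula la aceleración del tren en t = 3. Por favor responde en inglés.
We need to integrate our jerk equation j(t) = 240·t^3 + 180·t^2 - 48·t + 6 1 time. The integral of jerk, with a(0) = -10, gives acceleration: a(t) = 60·t^4 + 60·t^3 - 24·t^2 + 6·t - 10. From the given acceleration equation a(t) = 60·t^4 + 60·t^3 - 24·t^2 + 6·t - 10, we substitute t = 3 to get a = 6272.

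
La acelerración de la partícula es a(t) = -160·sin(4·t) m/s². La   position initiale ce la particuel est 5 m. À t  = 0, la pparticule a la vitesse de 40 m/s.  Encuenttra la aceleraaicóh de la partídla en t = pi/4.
De la ecuación de la aceleración a(t) = -160·sin(4·t), sustituimos t = pi/4 para obtener a = 0.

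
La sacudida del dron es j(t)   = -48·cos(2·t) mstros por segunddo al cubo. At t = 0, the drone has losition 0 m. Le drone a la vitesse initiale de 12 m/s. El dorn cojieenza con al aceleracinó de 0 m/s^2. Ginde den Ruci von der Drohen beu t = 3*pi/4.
Aus der Gleichung für den Ruck j(t) = -48·cos(2·t), setzen wir t = 3*pi/4 ein und erhalten j = 0.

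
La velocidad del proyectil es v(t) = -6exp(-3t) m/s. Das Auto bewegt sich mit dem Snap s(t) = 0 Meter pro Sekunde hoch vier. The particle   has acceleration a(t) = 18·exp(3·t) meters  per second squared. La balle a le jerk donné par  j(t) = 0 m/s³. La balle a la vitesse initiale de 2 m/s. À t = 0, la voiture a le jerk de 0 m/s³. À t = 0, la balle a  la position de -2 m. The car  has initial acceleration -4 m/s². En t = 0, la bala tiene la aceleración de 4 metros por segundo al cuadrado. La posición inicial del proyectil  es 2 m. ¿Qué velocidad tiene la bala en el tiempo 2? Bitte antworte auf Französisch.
Nous devons trouver la primitive de notre équation du jerk j(t) = 0 2 fois. L'intégrale du jerk, avec a(0) = 4, donne l'accélération: a(t) = 4. La primitive de l'accélération, avec v(0) = 2, donne la vitesse: v(t) = 4·t + 2. En utilisant v(t) = 4·t + 2 et en substituant t = 2, nous trouvons v = 10.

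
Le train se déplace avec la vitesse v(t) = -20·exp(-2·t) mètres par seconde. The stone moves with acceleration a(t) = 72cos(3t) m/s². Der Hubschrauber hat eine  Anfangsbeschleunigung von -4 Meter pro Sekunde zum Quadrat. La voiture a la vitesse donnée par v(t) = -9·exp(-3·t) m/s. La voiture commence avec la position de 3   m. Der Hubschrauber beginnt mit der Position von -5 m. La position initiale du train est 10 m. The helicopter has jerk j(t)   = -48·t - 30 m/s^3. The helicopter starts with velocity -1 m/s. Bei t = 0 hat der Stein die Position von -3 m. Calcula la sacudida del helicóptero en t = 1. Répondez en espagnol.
Tenemos la sacudida j(t) = -48·t - 30. Sustituyendo t = 1: j(1) = -78.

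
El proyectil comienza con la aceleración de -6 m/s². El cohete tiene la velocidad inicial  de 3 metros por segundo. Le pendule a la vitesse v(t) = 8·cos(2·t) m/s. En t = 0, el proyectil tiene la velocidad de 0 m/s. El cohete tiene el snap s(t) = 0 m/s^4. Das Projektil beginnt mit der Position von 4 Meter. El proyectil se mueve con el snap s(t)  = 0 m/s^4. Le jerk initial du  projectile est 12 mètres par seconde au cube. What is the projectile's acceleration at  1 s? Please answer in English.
To find the answer, we compute 2 antiderivatives of s(t) = 0. Finding the antiderivative of s(t) and using j(0) = 12: j(t) = 12. Taking ∫j(t)dt and applying a(0) = -6, we find a(t) = 12·t - 6. We have acceleration a(t) = 12·t - 6. Substituting t = 1: a(1) = 6.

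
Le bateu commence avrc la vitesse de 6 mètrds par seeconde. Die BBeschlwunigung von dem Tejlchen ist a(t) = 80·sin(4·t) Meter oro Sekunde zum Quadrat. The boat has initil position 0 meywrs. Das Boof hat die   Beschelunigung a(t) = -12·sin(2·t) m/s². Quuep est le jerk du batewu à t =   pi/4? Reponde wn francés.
Pour résoudre ceci, nous devons prendre 1 dérivée de notre équation de l'accélération a(t) = -12·sin(2·t). En dérivant l'accélération, nous obtenons le jerk: j(t) = -24·cos(2·t). En utilisant j(t) = -24·cos(2·t) et en substituant t = pi/4, nous trouvons j = 0.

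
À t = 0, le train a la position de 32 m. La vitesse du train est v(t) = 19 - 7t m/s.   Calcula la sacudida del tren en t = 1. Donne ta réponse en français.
Pour résoudre ceci, nous devons prendre 2 dérivées de notre équation de la vitesse v(t) = 19 - 7·t. La dérivée de la vitesse donne l'accélération: a(t) = -7. En dérivant l'accélération, nous obtenons le jerk: j(t) = 0. Nous avons le jerk j(t) = 0. En substituant t = 1: j(1) = 0.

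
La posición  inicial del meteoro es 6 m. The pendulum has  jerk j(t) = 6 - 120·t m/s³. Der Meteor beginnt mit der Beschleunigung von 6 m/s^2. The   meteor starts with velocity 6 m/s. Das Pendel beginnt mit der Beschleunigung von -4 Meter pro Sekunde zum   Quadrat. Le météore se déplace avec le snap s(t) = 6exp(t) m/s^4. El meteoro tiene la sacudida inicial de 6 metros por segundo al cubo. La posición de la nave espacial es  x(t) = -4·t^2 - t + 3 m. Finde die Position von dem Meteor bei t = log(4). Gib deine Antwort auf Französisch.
En partant du snap s(t) = 6·exp(t), nous prenons 4 primitives. La primitive du snap, avec j(0) = 6, donne le jerk: j(t) = 6·exp(t). En prenant ∫j(t)dt et en appliquant a(0) = 6, nous trouvons a(t) = 6·exp(t). La primitive de l'accélération, avec v(0) = 6, donne la vitesse: v(t) = 6·exp(t). La primitive de la vitesse, avec x(0) = 6, donne la position: x(t) = 6·exp(t). De l'équation de la position x(t) = 6·exp(t), nous substituons t = log(4) pour obtenir x = 24.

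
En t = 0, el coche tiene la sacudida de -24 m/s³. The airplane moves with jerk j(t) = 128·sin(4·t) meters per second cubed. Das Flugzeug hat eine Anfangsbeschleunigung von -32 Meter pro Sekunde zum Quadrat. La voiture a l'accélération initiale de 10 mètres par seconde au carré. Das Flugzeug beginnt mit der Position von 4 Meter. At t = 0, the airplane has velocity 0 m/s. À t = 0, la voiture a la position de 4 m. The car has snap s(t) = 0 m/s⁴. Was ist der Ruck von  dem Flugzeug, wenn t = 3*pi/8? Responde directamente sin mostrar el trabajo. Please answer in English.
The answer is -128.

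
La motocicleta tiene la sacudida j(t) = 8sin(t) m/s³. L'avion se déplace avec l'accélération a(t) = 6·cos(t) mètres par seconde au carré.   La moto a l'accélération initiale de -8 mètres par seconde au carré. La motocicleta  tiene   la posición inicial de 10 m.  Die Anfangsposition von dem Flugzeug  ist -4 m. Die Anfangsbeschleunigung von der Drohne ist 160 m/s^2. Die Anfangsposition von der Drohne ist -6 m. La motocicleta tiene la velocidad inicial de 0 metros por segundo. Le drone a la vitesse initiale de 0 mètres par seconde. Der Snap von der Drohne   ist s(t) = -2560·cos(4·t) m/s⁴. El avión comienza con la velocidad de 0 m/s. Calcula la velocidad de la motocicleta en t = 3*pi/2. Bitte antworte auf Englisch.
To find the answer, we compute 2 antiderivatives of j(t) = 8·sin(t). Finding the antiderivative of j(t) and using a(0) = -8: a(t) = -8·cos(t). The integral of acceleration is velocity. Using v(0) = 0, we get v(t) = -8·sin(t). Using v(t) = -8·sin(t) and substituting t = 3*pi/2, we find v = 8.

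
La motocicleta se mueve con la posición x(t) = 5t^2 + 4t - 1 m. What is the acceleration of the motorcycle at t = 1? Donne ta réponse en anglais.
Starting from position x(t) = 5·t^2 + 4·t - 1, we take 2 derivatives. Differentiating position, we get velocity: v(t) = 10·t + 4. The derivative of velocity gives acceleration: a(t) = 10. Using a(t) = 10 and substituting t = 1, we find a = 10.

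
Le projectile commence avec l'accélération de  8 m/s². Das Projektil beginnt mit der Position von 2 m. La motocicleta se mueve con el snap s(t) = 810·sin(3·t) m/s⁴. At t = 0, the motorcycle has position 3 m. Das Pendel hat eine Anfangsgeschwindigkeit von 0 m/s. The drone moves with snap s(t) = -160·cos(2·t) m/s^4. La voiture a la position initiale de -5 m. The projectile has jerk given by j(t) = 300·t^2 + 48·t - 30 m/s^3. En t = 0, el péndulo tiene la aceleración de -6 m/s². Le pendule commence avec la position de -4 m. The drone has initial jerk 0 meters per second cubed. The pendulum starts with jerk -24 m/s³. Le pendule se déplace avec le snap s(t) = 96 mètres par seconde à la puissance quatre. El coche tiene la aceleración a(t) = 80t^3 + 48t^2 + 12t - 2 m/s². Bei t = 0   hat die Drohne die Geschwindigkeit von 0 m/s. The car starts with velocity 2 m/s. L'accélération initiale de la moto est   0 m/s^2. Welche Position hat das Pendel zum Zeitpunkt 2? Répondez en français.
En partant du snap s(t) = 96, nous prenons 4 intégrales. L'intégrale du snap est le jerk. En utilisant j(0) = -24, nous obtenons j(t) = 96·t - 24. En intégrant le jerk et en utilisant la condition initiale a(0) = -6, nous obtenons a(t) = 48·t^2 - 24·t - 6. La primitive de l'accélération est la vitesse. En utilisant v(0) = 0, nous obtenons v(t) = 2·t·(8·t^2 - 6·t - 3). En prenant ∫v(t)dt et en appliquant x(0) = -4, nous trouvons x(t) = 4·t^4 - 4·t^3 - 3·t^2 - 4. En utilisant x(t) = 4·t^4 - 4·t^3 - 3·t^2 - 4 et en substituant t = 2, nous trouvons x = 16.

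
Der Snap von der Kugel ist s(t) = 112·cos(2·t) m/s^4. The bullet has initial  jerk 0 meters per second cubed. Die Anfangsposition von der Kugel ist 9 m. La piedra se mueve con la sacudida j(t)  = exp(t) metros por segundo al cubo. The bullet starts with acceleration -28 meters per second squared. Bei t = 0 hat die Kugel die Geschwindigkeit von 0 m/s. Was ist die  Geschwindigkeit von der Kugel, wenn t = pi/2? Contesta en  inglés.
We must find the antiderivative of our snap equation s(t) = 112·cos(2·t) 3 times. The antiderivative of snap, with j(0) = 0, gives jerk: j(t) = 56·sin(2·t). The integral of jerk, with a(0) = -28, gives acceleration: a(t) = -28·cos(2·t). Finding the integral of a(t) and using v(0) = 0: v(t) = -14·sin(2·t). From the given velocity equation v(t) = -14·sin(2·t), we substitute t = pi/2 to get v = 0.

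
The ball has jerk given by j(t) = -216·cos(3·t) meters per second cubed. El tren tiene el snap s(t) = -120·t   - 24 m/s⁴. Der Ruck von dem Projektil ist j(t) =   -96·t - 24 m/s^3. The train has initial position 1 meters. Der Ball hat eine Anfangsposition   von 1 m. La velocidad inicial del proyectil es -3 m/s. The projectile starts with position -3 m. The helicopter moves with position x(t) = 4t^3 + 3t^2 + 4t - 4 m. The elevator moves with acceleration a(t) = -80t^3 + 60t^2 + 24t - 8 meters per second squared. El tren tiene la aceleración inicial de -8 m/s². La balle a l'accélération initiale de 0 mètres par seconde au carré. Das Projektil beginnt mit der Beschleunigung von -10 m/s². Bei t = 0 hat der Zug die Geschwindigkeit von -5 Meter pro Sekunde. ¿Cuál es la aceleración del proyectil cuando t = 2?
Partiendo de la sacudida j(t) = -96·t - 24, tomamos 1 integral. Tomando ∫j(t)dt y aplicando a(0) = -10, encontramos a(t) = -48·t^2 - 24·t - 10. De la ecuación de la aceleración a(t) = -48·t^2 - 24·t - 10, sustituimos t = 2 para obtener a = -250.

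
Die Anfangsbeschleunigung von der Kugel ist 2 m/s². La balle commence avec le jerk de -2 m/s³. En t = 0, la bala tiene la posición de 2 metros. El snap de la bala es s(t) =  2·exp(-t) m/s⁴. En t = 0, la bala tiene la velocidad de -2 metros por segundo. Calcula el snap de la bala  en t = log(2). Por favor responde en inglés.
Using s(t) = 2·exp(-t) and substituting t = log(2), we find s = 1.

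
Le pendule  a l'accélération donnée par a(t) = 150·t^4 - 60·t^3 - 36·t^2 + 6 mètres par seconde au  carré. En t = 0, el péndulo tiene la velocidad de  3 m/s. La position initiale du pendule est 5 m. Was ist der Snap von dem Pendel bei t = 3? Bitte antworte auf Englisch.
Starting from acceleration a(t) = 150·t^4 - 60·t^3 - 36·t^2 + 6, we take 2 derivatives. Taking d/dt of a(t), we find j(t) = 600·t^3 - 180·t^2 - 72·t. The derivative of jerk gives snap: s(t) = 1800·t^2 - 360·t - 72. From the given snap equation s(t) = 1800·t^2 - 360·t - 72, we substitute t = 3 to get s = 15048.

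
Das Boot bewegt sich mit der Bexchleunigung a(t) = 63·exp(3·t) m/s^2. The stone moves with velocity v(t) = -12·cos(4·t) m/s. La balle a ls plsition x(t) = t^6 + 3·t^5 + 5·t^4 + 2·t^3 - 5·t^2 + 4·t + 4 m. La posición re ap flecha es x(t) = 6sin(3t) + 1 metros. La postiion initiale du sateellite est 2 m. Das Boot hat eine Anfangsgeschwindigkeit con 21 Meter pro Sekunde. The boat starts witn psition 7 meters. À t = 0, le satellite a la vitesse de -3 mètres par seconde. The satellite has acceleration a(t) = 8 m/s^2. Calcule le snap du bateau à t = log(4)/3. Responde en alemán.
Ausgehend von der Beschleunigung a(t) = 63·exp(3·t), nehmen wir 2 Ableitungen. Die Ableitung von der Beschleunigung ergibt den Ruck: j(t) = 189·exp(3·t). Die Ableitung von dem Ruck ergibt den Snap: s(t) = 567·exp(3·t). Mit s(t) = 567·exp(3·t) und Einsetzen von t = log(4)/3, finden wir s = 2268.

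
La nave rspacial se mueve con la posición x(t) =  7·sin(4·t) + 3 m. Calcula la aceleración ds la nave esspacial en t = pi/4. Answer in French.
En partant de la position x(t) = 7·sin(4·t) + 3, nous prenons 2 dérivées. En dérivant la position, nous obtenons la vitesse: v(t) = 28·cos(4·t). La dérivée de la vitesse donne l'accélération: a(t) = -112·sin(4·t). Nous avons l'accélération a(t) = -112·sin(4·t). En substituant t = pi/4: a(pi/4) = 0.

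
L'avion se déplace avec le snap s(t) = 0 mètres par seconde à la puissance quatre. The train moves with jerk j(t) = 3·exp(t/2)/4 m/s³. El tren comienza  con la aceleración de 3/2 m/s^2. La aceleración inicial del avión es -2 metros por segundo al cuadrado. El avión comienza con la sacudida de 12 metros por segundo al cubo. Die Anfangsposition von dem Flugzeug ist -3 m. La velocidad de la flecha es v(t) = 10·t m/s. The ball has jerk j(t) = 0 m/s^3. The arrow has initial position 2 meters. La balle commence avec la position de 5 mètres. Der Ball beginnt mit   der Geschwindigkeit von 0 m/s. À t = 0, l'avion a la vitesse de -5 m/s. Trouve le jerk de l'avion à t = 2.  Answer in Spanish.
Debemos encontrar la antiderivada de nuestra ecuación del snap s(t) = 0 1 vez. La antiderivada del snap, con j(0) = 12, da la sacudida: j(t) = 12. Usando j(t) = 12 y sustituyendo t = 2, encontramos j = 12.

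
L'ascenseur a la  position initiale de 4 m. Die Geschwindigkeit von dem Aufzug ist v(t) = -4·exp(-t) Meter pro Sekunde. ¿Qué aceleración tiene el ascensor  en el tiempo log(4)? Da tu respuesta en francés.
Pour résoudre ceci, nous devons prendre 1 dérivée de notre équation de la vitesse v(t) = -4·exp(-t). En dérivant la vitesse, nous obtenons l'accélération: a(t) = 4·exp(-t). De l'équation de l'accélération a(t) = 4·exp(-t), nous substituons t = log(4) pour obtenir a = 1.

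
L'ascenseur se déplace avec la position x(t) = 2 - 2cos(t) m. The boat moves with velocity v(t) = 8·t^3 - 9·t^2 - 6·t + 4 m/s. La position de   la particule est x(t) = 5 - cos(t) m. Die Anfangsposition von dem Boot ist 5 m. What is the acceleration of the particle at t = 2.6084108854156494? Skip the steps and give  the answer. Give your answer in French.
À t = 2.6084108854156494, a = -0.861194215958549.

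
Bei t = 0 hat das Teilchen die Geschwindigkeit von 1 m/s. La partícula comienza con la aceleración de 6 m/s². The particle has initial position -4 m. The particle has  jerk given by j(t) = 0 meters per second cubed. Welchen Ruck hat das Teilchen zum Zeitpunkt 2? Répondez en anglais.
From the given jerk equation j(t) = 0, we substitute t = 2 to get j = 0.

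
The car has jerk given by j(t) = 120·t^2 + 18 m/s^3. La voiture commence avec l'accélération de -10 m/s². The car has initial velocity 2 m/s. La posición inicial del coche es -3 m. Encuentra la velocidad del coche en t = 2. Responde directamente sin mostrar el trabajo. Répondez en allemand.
v(2) = 178.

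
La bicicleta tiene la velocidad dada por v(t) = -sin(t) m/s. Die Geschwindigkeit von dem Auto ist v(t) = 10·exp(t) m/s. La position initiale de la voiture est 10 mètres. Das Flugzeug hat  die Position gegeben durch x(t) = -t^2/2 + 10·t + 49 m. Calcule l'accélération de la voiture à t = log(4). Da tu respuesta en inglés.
We must differentiate our velocity equation v(t) = 10·exp(t) 1 time. Differentiating velocity, we get acceleration: a(t) = 10·exp(t). We have acceleration a(t) = 10·exp(t). Substituting t = log(4): a(log(4)) = 40.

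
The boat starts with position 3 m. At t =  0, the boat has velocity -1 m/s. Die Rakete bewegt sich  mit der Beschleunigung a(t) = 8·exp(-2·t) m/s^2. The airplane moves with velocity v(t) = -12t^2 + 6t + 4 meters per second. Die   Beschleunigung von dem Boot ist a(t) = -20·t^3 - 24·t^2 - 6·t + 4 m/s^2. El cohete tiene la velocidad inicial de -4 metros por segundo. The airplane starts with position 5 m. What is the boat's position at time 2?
We need to integrate our acceleration equation a(t) = -20·t^3 - 24·t^2 - 6·t + 4 2 times. Finding the antiderivative of a(t) and using v(0) = -1: v(t) = -5·t^4 - 8·t^3 - 3·t^2 + 4·t - 1. Taking ∫v(t)dt and applying x(0) = 3, we find x(t) = -t^5 - 2·t^4 - t^3 + 2·t^2 - t + 3. Using x(t) = -t^5 - 2·t^4 - t^3 + 2·t^2 - t + 3 and substituting t = 2, we find x = -63.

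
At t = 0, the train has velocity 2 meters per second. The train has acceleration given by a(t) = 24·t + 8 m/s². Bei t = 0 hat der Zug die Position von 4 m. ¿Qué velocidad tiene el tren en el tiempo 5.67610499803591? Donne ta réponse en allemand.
Ausgehend von der Beschleunigung a(t) = 24·t + 8, nehmen wir 1 Integral. Das Integral von der Beschleunigung, mit v(0) = 2, ergibt die Geschwindigkeit: v(t) = 12·t^2 + 8·t + 2. Wir haben die Geschwindigkeit v(t) = 12·t^2 + 8·t + 2. Durch Einsetzen von t = 5.67610499803591: v(5.67610499803591) = 434.026855369026.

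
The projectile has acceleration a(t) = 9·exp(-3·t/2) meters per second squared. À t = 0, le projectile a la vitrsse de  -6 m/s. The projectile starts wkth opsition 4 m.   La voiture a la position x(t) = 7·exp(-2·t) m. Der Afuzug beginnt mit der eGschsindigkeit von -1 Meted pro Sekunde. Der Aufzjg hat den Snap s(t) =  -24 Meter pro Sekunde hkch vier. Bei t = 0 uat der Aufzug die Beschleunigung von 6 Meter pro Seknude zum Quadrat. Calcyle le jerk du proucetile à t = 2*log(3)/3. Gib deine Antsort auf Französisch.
Nous devons dériver notre équation de l'accélération a(t) = 9·exp(-3·t/2) 1 fois. En dérivant l'accélération, nous obtenons le jerk: j(t) = -27·exp(-3·t/2)/2. De l'équation du jerk j(t) = -27·exp(-3·t/2)/2, nous substituons t = 2*log(3)/3 pour obtenir j = -9/2.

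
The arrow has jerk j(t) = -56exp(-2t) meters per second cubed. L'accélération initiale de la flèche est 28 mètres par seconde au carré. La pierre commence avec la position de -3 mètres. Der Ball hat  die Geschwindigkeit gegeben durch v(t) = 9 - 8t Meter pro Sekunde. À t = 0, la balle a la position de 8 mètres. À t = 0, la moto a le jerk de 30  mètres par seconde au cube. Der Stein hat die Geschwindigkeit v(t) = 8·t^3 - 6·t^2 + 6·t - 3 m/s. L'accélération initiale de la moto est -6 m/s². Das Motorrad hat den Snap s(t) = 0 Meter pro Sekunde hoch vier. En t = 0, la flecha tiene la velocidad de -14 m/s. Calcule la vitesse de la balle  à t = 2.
Nous avons la vitesse v(t) = 9 - 8·t. En substituant t = 2: v(2) = -7.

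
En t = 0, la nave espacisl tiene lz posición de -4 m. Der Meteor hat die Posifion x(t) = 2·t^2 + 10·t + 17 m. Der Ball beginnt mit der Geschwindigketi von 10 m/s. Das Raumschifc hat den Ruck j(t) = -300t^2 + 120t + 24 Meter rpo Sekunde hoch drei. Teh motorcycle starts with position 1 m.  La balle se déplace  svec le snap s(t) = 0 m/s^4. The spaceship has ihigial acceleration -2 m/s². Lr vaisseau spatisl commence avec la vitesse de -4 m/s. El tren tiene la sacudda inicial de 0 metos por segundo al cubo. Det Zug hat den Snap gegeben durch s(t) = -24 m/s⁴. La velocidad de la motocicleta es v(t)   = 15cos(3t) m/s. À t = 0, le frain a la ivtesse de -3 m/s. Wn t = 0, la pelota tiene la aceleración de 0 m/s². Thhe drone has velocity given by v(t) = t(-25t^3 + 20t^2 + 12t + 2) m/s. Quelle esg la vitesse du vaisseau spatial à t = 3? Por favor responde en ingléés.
Starting from jerk j(t) = -300·t^2 + 120·t + 24, we take 2 antiderivatives. Taking ∫j(t)dt and applying a(0) = -2, we find a(t) = -100·t^3 + 60·t^2 + 24·t - 2. Integrating acceleration and using the initial condition v(0) = -4, we get v(t) = -25·t^4 + 20·t^3 + 12·t^2 - 2·t - 4. We have velocity v(t) = -25·t^4 + 20·t^3 + 12·t^2 - 2·t - 4. Substituting t = 3: v(3) = -1387.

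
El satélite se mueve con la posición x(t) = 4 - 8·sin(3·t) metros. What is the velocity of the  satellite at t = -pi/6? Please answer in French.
Pour résoudre ceci, nous devons prendre 1 dérivée de notre équation de la position x(t) = 4 - 8·sin(3·t). En prenant d/dt de x(t), nous trouvons v(t) = -24·cos(3·t). De l'équation de la vitesse v(t) = -24·cos(3·t), nous substituons t = -pi/6 pour obtenir v = 0.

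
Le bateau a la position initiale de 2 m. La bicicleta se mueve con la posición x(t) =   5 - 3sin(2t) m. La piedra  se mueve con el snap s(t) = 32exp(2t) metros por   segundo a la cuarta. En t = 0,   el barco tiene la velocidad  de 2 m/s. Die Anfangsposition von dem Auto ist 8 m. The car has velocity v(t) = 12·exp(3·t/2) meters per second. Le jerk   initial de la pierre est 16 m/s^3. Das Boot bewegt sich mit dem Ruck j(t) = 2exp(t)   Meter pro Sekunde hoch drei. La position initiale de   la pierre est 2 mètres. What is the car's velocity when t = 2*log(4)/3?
From the given velocity equation v(t) = 12·exp(3·t/2), we substitute t = 2*log(4)/3 to get v = 48.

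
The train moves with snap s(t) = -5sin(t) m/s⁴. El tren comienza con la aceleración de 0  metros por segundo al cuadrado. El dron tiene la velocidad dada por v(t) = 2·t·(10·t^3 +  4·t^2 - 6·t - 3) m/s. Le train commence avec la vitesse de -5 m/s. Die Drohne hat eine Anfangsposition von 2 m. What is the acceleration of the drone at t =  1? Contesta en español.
Para resolver esto, necesitamos tomar 1 derivada de nuestra ecuación de la velocidad v(t) = 2·t·(10·t^3 + 4·t^2 - 6·t - 3). La derivada de la velocidad da la aceleración: a(t) = 20·t^3 + 8·t^2 + 2·t·(30·t^2 + 8·t - 6) - 12·t - 6. De la ecuación de la aceleración a(t) = 20·t^3 + 8·t^2 + 2·t·(30·t^2 + 8·t - 6) - 12·t - 6, sustituimos t = 1 para obtener a = 74.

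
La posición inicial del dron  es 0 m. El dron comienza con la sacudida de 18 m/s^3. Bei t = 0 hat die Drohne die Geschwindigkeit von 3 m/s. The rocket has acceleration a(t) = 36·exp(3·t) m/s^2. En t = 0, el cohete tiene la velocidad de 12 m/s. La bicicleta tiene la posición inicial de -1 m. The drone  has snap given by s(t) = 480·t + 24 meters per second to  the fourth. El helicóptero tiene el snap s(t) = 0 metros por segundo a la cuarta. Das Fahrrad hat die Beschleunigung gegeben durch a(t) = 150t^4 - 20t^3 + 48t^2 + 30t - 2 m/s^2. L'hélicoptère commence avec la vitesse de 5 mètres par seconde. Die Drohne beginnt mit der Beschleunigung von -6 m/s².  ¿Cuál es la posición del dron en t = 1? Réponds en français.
Nous devons intégrer notre équation du snap s(t) = 480·t + 24 4 fois. La primitive du snap, avec j(0) = 18, donne le jerk: j(t) = 240·t^2 + 24·t + 18. En prenant ∫j(t)dt et en appliquant a(0) = -6, nous trouvons a(t) = 80·t^3 + 12·t^2 + 18·t - 6. La primitive de l'accélération, avec v(0) = 3, donne la vitesse: v(t) = 20·t^4 + 4·t^3 + 9·t^2 - 6·t + 3. L'intégrale de la vitesse est la position. En utilisant x(0) = 0, nous obtenons x(t) = 4·t^5 + t^4 + 3·t^3 - 3·t^2 + 3·t. En utilisant x(t) = 4·t^5 + t^4 + 3·t^3 - 3·t^2 + 3·t et en substituant t = 1, nous trouvons x = 8.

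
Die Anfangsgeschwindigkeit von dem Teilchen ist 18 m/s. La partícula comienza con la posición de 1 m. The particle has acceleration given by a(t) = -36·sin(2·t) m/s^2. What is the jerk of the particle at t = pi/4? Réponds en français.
Pour résoudre ceci, nous devons prendre 1 dérivée de notre équation de l'accélération a(t) = -36·sin(2·t). En prenant d/dt de a(t), nous trouvons j(t) = -72·cos(2·t). En utilisant j(t) = -72·cos(2·t) et en substituant t = pi/4, nous trouvons j = 0.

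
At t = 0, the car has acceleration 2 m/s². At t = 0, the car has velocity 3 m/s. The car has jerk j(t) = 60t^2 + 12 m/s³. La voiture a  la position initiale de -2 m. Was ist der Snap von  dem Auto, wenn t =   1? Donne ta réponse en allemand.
Wir müssen unsere Gleichung für den Ruck j(t) = 60·t^2 + 12 1-mal ableiten. Durch Ableiten von dem Ruck erhalten wir den Snap: s(t) = 120·t. Aus der Gleichung für den Snap s(t) = 120·t, setzen wir t = 1 ein und erhalten s = 120.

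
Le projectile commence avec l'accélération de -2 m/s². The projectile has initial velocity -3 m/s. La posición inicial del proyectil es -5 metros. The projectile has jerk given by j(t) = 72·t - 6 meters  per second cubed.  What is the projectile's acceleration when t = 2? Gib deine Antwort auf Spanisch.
Necesitamos integrar nuestra ecuación de la sacudida j(t) = 72·t - 6 1 vez. Tomando ∫j(t)dt y aplicando a(0) = -2, encontramos a(t) = 36·t^2 - 6·t - 2. De la ecuación de la aceleración a(t) = 36·t^2 - 6·t - 2, sustituimos t = 2 para obtener a = 130.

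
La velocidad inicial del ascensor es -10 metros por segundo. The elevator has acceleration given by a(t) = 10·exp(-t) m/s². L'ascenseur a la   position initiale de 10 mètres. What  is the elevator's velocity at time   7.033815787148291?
We must find the antiderivative of our acceleration equation a(t) = 10·exp(-t) 1 time. The antiderivative of acceleration is velocity. Using v(0) = -10, we get v(t) = -10·exp(-t). Using v(t) = -10·exp(-t) and substituting t = 7.033815787148291, we find v = -0.00881561503499651.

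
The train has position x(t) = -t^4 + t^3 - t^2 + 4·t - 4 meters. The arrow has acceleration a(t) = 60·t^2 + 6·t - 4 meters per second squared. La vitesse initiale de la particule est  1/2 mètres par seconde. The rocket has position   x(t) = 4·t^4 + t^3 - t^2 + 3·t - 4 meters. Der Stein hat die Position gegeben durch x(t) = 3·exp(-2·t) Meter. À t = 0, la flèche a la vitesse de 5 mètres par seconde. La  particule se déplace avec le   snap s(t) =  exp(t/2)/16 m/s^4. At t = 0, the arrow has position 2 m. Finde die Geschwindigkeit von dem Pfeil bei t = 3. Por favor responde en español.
Debemos encontrar la antiderivada de nuestra ecuación de la aceleración a(t) = 60·t^2 + 6·t - 4 1 vez. Integrando la aceleración y usando la condición inicial v(0) = 5, obtenemos v(t) = 20·t^3 + 3·t^2 - 4·t + 5. Tenemos la velocidad v(t) = 20·t^3 + 3·t^2 - 4·t + 5. Sustituyendo t = 3: v(3) = 560.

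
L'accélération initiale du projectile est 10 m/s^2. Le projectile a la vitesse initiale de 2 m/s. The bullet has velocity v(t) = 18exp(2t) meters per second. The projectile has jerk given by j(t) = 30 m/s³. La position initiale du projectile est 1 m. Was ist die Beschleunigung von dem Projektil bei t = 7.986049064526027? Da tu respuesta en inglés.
We need to integrate our jerk equation j(t) = 30 1 time. Taking ∫j(t)dt and applying a(0) = 10, we find a(t) = 30·t + 10. We have acceleration a(t) = 30·t + 10. Substituting t = 7.986049064526027: a(7.986049064526027) = 249.581471935781.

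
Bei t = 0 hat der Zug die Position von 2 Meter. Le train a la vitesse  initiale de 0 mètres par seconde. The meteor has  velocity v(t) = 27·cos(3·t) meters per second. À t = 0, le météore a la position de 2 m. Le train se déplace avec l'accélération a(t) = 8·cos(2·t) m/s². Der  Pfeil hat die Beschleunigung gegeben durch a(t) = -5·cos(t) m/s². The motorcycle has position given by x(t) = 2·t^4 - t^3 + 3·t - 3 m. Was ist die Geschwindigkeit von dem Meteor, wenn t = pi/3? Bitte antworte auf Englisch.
We have velocity v(t) = 27·cos(3·t). Substituting t = pi/3: v(pi/3) = -27.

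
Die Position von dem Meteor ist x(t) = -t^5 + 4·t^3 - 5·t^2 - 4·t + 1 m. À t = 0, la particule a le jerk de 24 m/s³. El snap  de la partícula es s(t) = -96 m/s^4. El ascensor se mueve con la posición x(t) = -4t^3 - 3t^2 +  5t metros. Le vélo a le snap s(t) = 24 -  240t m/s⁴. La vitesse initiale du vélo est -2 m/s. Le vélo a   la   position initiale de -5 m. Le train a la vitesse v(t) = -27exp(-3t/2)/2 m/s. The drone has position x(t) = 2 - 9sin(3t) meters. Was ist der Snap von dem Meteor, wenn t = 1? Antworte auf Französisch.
Nous devons dériver notre équation de la position x(t) = -t^5 + 4·t^3 - 5·t^2 - 4·t + 1 4 fois. En prenant d/dt de x(t), nous trouvons v(t) = -5·t^4 + 12·t^2 - 10·t - 4. La dérivée de la vitesse donne l'accélération: a(t) = -20·t^3 + 24·t - 10. En dérivant l'accélération, nous obtenons le jerk: j(t) = 24 - 60·t^2. En dérivant le jerk, nous obtenons le snap: s(t) = -120·t. Nous avons le snap s(t) = -120·t. En substituant t = 1: s(1) = -120.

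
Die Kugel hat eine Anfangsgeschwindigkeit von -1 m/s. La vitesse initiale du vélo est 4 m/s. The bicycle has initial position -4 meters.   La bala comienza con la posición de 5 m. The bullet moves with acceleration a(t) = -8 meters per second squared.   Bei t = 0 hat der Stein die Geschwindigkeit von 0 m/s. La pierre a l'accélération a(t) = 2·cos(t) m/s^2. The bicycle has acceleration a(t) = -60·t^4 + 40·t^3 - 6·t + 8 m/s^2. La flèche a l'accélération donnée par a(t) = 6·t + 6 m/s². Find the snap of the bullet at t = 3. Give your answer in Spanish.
Debemos derivar nuestra ecuación de la aceleración a(t) = -8 2 veces. Tomando d/dt de a(t), encontramos j(t) = 0. Tomando d/dt de j(t), encontramos s(t) = 0. De la ecuación del snap s(t) = 0, sustituimos t = 3 para obtener s = 0.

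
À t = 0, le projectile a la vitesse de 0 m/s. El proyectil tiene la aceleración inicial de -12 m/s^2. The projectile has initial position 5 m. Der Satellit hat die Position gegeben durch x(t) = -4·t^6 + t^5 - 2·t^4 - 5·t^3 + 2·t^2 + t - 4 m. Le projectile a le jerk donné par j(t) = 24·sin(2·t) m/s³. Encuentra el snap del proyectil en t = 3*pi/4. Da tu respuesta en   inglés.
Starting from jerk j(t) = 24·sin(2·t), we take 1 derivative. Differentiating jerk, we get snap: s(t) = 48·cos(2·t). Using s(t) = 48·cos(2·t) and substituting t = 3*pi/4, we find s = 0.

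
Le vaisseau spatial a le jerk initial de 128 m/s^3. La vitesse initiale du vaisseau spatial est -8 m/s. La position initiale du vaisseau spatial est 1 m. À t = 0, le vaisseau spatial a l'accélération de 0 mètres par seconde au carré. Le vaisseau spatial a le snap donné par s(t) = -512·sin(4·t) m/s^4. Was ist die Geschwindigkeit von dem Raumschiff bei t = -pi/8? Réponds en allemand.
Um dies zu lösen, müssen wir 3 Stammfunktionen unserer Gleichung für den Snap s(t) = -512·sin(4·t) finden. Das Integral von dem Snap, mit j(0) = 128, ergibt den Ruck: j(t) = 128·cos(4·t). Die Stammfunktion von dem Ruck ist die Beschleunigung. Mit a(0) = 0 erhalten wir a(t) = 32·sin(4·t). Mit ∫a(t)dt und Anwendung von v(0) = -8, finden wir v(t) = -8·cos(4·t). Wir haben die Geschwindigkeit v(t) = -8·cos(4·t). Durch Einsetzen von t = -pi/8: v(-pi/8) = 0.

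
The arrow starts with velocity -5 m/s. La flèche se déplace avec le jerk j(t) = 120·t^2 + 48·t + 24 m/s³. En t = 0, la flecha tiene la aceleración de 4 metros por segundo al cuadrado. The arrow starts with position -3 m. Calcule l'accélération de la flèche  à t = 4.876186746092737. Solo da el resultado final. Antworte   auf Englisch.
At t = 4.876186746092737, a = 5329.36336476707.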